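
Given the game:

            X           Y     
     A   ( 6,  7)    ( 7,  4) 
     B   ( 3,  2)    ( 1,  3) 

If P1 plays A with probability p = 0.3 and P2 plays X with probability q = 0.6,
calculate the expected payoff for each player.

E[P1] = 3.46, E[P2] = 3.42

Work:
E[P1] = p·q·π₁(A,X) + p·(1-q)·π₁(A,Y) + (1-p)·q·π₁(B,X) + (1-p)·(1-q)·π₁(B,Y)
= 0.3·0.6·6 + 0.3·0.4·7 + 0.7·0.6·3 + 0.7·0.4·1
= 3.46

E[P2] = 3.42 (similar calculation)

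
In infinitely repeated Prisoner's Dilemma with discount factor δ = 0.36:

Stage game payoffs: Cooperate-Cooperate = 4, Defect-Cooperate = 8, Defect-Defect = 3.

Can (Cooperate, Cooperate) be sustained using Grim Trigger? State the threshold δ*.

δ* = 0.8; since δ = 0.36 < 0.8, cooperation cannot be sustained

Work:
For Grim Trigger:
Cooperate forever: 4/(1-δ)
Defect then punished: 8 + 3·δ/(1-δ)
Need: 4/(1-δ) ≥ 8 + 3·δ/(1-δ)
Solving: δ ≥ (T-R)/(T-P) = (8-4)/(8-3) = 0.8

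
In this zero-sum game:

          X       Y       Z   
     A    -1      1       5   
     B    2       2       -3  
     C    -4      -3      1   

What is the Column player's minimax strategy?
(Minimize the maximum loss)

Column should play X or Y (all achieve the minimum), value = 2

Work:
Column player minimizes Row's maximum payoff:
Column X: max payoff to Row = 2
Column Y: max payoff to Row = 2
Column Z: max payoff to Row = 5
Minimum is 2, achieved by columns X, Y (tied).
Each of X or Y is a minimax strategy.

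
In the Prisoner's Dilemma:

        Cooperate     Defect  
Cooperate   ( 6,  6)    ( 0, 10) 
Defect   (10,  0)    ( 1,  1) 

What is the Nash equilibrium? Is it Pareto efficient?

(Defect, Defect) is NE; not Pareto efficient

Work:
Defect dominates Cooperate for both players:
If P2 cooperates: Defect (10) > Cooperate (6)
If P2 defects: Defect (1) > Cooperate (0)
NE: (Defect, Defect) with payoff (1, 1)
But (Cooperate, Cooperate) = (6, 6) Pareto dominates (1, 1)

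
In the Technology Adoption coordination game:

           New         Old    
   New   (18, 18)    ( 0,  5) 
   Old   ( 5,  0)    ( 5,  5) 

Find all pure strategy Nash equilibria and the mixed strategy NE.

Pure NE: (New, New) and (Old, Old); Mixed NE: p = 0.2778, q = 0.2778

Work:
Check pure NE:
(New, New): (18, 18) - no unilateral deviation beneficial
(Old, Old): (5, 5) - no unilateral deviation beneficial
Mixed NE: P1 plays New with p = 0.2778, P2 plays New with q = 0.2778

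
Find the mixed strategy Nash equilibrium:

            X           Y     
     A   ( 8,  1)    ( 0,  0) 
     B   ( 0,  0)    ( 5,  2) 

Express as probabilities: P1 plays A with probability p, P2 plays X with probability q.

p = 0.6667, q = 0.3846

Work:
Find probabilities that make opponent indifferent:
P2 chooses q to make P1 indifferent between A and B
P1 chooses p to make P2 indifferent between X and Y
Mixed NE: P1 plays (A: 0.6667, B: 0.3333), P2 plays (X: 0.3846, Y: 0.6154)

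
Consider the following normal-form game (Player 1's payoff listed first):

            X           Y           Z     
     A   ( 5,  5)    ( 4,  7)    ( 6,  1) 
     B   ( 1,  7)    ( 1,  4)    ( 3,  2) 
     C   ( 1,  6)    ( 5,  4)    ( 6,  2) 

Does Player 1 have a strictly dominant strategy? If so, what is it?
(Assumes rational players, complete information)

No strictly dominant strategy exists for Player 1

Work:
A strategy strictly dominates another if it gives a strictly higher payoff against every opponent action. Compare each pair of P1's strategies column-by-column:
  A vs B: [5 vs 1, 4 vs 1, 6 vs 3] → A strictly dominates B
  A vs C: [5 vs 1, 4 vs 5, 6 vs 6] → A does not strictly dominate C (column Y: 4 ≤ 5)
  B vs A: [1 vs 5, 1 vs 4, 3 vs 6] → B does not strictly dominate A (column X: 1 ≤ 5)
  B vs C: [1 vs 1, 1 vs 5, 3 vs 6] → B does not strictly dominate C (column X: 1 ≤ 1)
  C vs A: [1 vs 5, 5 vs 4, 6 vs 6] → C does not strictly dominate A (column X: 1 ≤ 5)
  C vs B: [1 vs 1, 5 vs 1, 6 vs 3] → C does not strictly dominate B (column X: 1 ≤ 1)
No single strategy strictly dominates all others → no strictly dominant strategy.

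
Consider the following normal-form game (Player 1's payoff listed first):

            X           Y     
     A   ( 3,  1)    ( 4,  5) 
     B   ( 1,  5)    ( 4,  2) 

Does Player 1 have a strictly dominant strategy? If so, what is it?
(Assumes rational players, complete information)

No strictly dominant strategy exists for Player 1

Work:
A strategy strictly dominates another if it gives a strictly higher payoff against every opponent action. Compare each pair of P1's strategies column-by-column:
  A vs B: [3 vs 1, 4 vs 4] → A does not strictly dominate B (column Y: 4 ≤ 4)
  B vs A: [1 vs 3, 4 vs 4] → B does not strictly dominate A (column X: 1 ≤ 3)
No single strategy strictly dominates all others → no strictly dominant strategy.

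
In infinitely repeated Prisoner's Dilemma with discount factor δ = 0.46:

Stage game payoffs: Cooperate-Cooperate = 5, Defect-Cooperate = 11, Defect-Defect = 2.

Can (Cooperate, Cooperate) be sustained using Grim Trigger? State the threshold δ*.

δ* = 0.6667; since δ = 0.46 < 0.6667, cooperation cannot be sustained

Work:
For Grim Trigger:
Cooperate forever: 5/(1-δ)
Defect then punished: 11 + 2·δ/(1-δ)
Need: 5/(1-δ) ≥ 11 + 2·δ/(1-δ)
Solving: δ ≥ (T-R)/(T-P) = (11-5)/(11-2) = 0.6667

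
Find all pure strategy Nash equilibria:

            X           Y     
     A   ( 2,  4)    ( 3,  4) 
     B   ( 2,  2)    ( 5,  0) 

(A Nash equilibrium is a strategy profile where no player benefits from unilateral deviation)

Nash equilibrium: (A, X), (B, X)

Work:
Best responses:
  P1 vs X: payoffs [2, 2] → best response A/B (payoff 2)
  P1 vs Y: payoffs [3, 5] → best response B (payoff 5)
  P2 vs A: payoffs [4, 4] → best response X/Y (payoff 4)
  P2 vs B: payoffs [2, 0] → best response X (payoff 2)
Mutual best responses: (A,X), (B,X) → Nash equilibria.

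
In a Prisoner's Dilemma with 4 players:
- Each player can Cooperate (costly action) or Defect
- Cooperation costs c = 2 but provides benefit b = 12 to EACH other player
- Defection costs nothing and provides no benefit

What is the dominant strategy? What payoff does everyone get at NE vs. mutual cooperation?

Dominant: Defect; NE payoff = 0; Coop payoff = 34

Work:
Defect dominates (saves cost c = 2, benefit to others is external)
NE: All defect → everyone gets 0
If all cooperate: each receives (3)×12 - 2 = 34
Social dilemma: 34 > 0 but NE gives 0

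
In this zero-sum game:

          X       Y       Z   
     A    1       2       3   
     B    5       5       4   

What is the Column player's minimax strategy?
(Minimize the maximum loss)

Column should play Z, value = 4

Work:
Column player minimizes Row's maximum payoff:
Column X: max payoff to Row = 5
Column Y: max payoff to Row = 5
Column Z: max payoff to Row = 4
Minimum is 4, achieved by column Z.
Minimax strategy: Z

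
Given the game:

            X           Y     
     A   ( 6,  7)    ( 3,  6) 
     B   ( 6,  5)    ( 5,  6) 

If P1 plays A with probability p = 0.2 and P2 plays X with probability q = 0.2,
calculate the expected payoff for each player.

E[P1] = 4.88, E[P2] = 5.88

Work:
E[P1] = p·q·π₁(A,X) + p·(1-q)·π₁(A,Y) + (1-p)·q·π₁(B,X) + (1-p)·(1-q)·π₁(B,Y)
= 0.2·0.2·6 + 0.2·0.8·3 + 0.8·0.2·6 + 0.8·0.8·5
= 4.88

E[P2] = 5.88 (similar calculation)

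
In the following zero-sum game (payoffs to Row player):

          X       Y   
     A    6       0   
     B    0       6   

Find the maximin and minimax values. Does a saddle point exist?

Maximin = 0, Minimax = 6, Saddle: False

Work:
Row minimums: [0, 0] → maximin = 0
Column maximums: [6, 6] → minimax = 6
No saddle point (maximin ≠ minimax). Mixed strategy needed.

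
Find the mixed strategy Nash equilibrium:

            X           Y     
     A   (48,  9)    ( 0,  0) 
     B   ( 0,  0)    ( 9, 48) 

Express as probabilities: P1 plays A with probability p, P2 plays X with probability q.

p = 0.8421, q = 0.1579

Work:
Find probabilities that make opponent indifferent:
P2 chooses q to make P1 indifferent between A and B
P1 chooses p to make P2 indifferent between X and Y
Mixed NE: P1 plays (A: 0.8421, B: 0.1579), P2 plays (X: 0.1579, Y: 0.8421)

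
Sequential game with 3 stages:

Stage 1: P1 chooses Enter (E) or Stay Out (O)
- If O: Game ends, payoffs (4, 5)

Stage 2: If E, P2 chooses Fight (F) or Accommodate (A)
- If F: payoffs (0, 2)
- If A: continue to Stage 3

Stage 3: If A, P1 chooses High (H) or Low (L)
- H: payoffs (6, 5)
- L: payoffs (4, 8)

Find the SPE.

SPE: (E, A, H); Outcome (6, 5)

Work:
Stage 3: P1 chooses H (6 vs 4)
Stage 2: P2: F->2, A->5 (anticipating H). Choose A
Stage 1: P1: O->4, E->6 (anticipating A, H). Choose E
SPE path: E -> A -> H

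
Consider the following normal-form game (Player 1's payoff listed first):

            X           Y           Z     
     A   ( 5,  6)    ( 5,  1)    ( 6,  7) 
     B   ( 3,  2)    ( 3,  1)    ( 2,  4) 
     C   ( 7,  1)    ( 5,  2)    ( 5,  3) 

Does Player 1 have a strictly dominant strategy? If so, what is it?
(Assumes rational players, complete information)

No strictly dominant strategy exists for Player 1

Work:
A strategy strictly dominates another if it gives a strictly higher payoff against every opponent action. Compare each pair of P1's strategies column-by-column:
  A vs B: [5 vs 3, 5 vs 3, 6 vs 2] → A strictly dominates B
  A vs C: [5 vs 7, 5 vs 5, 6 vs 5] → A does not strictly dominate C (column X: 5 ≤ 7)
  B vs A: [3 vs 5, 3 vs 5, 2 vs 6] → B does not strictly dominate A (column X: 3 ≤ 5)
  B vs C: [3 vs 7, 3 vs 5, 2 vs 5] → B does not strictly dominate C (column X: 3 ≤ 7)
  C vs A: [7 vs 5, 5 vs 5, 5 vs 6] → C does not strictly dominate A (column Y: 5 ≤ 5)
  C vs B: [7 vs 3, 5 vs 3, 5 vs 2] → C strictly dominates B
No single strategy strictly dominates all others → no strictly dominant strategy.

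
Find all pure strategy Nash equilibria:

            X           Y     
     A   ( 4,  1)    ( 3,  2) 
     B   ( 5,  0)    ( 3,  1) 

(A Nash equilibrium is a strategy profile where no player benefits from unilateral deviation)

Nash equilibrium: (A, Y), (B, Y)

Work:
Best responses:
  P1 vs X: payoffs [4, 5] → best response B (payoff 5)
  P1 vs Y: payoffs [3, 3] → best response A/B (payoff 3)
  P2 vs A: payoffs [1, 2] → best response Y (payoff 2)
  P2 vs B: payoffs [0, 1] → best response Y (payoff 1)
Mutual best responses: (A,Y), (B,Y) → Nash equilibria.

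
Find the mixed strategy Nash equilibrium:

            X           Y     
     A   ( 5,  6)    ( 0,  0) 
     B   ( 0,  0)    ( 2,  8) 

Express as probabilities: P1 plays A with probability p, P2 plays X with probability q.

p = 0.5714, q = 0.2857

Work:
Find probabilities that make opponent indifferent:
P2 chooses q to make P1 indifferent between A and B
P1 chooses p to make P2 indifferent between X and Y
Mixed NE: P1 plays (A: 0.5714, B: 0.4286), P2 plays (X: 0.2857, Y: 0.7143)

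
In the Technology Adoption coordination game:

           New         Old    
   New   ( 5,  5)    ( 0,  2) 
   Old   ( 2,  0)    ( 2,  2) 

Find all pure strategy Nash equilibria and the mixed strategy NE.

Pure NE: (New, New) and (Old, Old); Mixed NE: p = 0.4, q = 0.4

Work:
Check pure NE:
(New, New): (5, 5) - no unilateral deviation beneficial
(Old, Old): (2, 2) - no unilateral deviation beneficial
Mixed NE: P1 plays New with p = 0.4, P2 plays New with q = 0.4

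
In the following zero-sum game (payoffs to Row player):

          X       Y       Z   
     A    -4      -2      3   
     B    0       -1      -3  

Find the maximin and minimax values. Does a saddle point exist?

Maximin = -3, Minimax = -1, Saddle: False

Work:
Row minimums: [-4, -3] → maximin = -3
Column maximums: [0, -1, 3] → minimax = -1
No saddle point (maximin ≠ minimax). Mixed strategy needed.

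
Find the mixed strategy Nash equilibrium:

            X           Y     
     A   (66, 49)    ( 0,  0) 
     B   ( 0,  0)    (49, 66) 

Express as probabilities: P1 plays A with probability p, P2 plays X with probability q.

p = 0.5739, q = 0.4261

Work:
Find probabilities that make opponent indifferent:
P2 chooses q to make P1 indifferent between A and B
P1 chooses p to make P2 indifferent between X and Y
Mixed NE: P1 plays (A: 0.5739, B: 0.4261), P2 plays (X: 0.4261, Y: 0.5739)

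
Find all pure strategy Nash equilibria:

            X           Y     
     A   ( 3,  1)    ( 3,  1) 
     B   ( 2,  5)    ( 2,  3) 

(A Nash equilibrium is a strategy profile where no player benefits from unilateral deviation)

Nash equilibrium: (A, X), (A, Y)

Work:
Best responses:
  P1 vs X: payoffs [3, 2] → best response A (payoff 3)
  P1 vs Y: payoffs [3, 2] → best response A (payoff 3)
  P2 vs A: payoffs [1, 1] → best response X/Y (payoff 1)
  P2 vs B: payoffs [5, 3] → best response X (payoff 5)
Mutual best responses: (A,X), (A,Y) → Nash equilibria.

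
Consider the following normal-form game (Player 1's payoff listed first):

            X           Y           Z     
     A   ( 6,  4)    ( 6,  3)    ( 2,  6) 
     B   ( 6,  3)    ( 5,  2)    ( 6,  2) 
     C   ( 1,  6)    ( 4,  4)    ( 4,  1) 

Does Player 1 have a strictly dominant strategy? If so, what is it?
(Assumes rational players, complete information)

No strictly dominant strategy exists for Player 1

Work:
A strategy strictly dominates another if it gives a strictly higher payoff against every opponent action. Compare each pair of P1's strategies column-by-column:
  A vs B: [6 vs 6, 6 vs 5, 2 vs 6] → A does not strictly dominate B (column X: 6 ≤ 6)
  A vs C: [6 vs 1, 6 vs 4, 2 vs 4] → A does not strictly dominate C (column Z: 2 ≤ 4)
  B vs A: [6 vs 6, 5 vs 6, 6 vs 2] → B does not strictly dominate A (column X: 6 ≤ 6)
  B vs C: [6 vs 1, 5 vs 4, 6 vs 4] → B strictly dominates C
  C vs A: [1 vs 6, 4 vs 6, 4 vs 2] → C does not strictly dominate A (column X: 1 ≤ 6)
  C vs B: [1 vs 6, 4 vs 5, 4 vs 6] → C does not strictly dominate B (column X: 1 ≤ 6)
No single strategy strictly dominates all others → no strictly dominant strategy.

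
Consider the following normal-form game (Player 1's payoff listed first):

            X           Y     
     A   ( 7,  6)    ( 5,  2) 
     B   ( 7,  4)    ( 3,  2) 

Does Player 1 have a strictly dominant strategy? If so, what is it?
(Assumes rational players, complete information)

No strictly dominant strategy exists for Player 1

Work:
A strategy strictly dominates another if it gives a strictly higher payoff against every opponent action. Compare each pair of P1's strategies column-by-column:
  A vs B: [7 vs 7, 5 vs 3] → A does not strictly dominate B (column X: 7 ≤ 7)
  B vs A: [7 vs 7, 3 vs 5] → B does not strictly dominate A (column X: 7 ≤ 7)
No single strategy strictly dominates all others → no strictly dominant strategy.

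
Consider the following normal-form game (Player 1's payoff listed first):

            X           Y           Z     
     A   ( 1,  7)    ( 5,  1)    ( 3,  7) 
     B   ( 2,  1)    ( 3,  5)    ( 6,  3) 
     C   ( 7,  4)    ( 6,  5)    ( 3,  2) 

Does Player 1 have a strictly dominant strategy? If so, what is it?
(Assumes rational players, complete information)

No strictly dominant strategy exists for Player 1

Work:
A strategy strictly dominates another if it gives a strictly higher payoff against every opponent action. Compare each pair of P1's strategies column-by-column:
  A vs B: [1 vs 2, 5 vs 3, 3 vs 6] → A does not strictly dominate B (column X: 1 ≤ 2)
  A vs C: [1 vs 7, 5 vs 6, 3 vs 3] → A does not strictly dominate C (column X: 1 ≤ 7)
  B vs A: [2 vs 1, 3 vs 5, 6 vs 3] → B does not strictly dominate A (column Y: 3 ≤ 5)
  B vs C: [2 vs 7, 3 vs 6, 6 vs 3] → B does not strictly dominate C (column X: 2 ≤ 7)
  C vs A: [7 vs 1, 6 vs 5, 3 vs 3] → C does not strictly dominate A (column Z: 3 ≤ 3)
  C vs B: [7 vs 2, 6 vs 3, 3 vs 6] → C does not strictly dominate B (column Z: 3 ≤ 6)
No single strategy strictly dominates all others → no strictly dominant strategy.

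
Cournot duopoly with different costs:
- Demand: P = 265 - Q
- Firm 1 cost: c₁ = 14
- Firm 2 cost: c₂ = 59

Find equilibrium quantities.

q₁* = 98.67, q₂* = 53.67

Work:
Reaction: q₁ = (265 - 14 - q₂)/2
Reaction: q₂ = (265 - 59 - q₁)/2
Solve simultaneously:
q₁* = (265 - 2×14 + 59)/3 = 98.67
q₂* = (265 - 2×59 + 14)/3 = 53.67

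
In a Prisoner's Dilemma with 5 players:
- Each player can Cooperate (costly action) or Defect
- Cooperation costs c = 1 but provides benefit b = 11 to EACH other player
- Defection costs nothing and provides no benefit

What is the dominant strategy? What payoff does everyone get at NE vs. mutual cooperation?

Dominant: Defect; NE payoff = 0; Coop payoff = 43

Work:
Defect dominates (saves cost c = 1, benefit to others is external)
NE: All defect → everyone gets 0
If all cooperate: each receives (4)×11 - 1 = 43
Social dilemma: 43 > 0 but NE gives 0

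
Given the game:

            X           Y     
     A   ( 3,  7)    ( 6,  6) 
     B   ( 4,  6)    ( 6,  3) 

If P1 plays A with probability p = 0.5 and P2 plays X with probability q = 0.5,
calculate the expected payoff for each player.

E[P1] = 4.75, E[P2] = 5.5

Work:
E[P1] = p·q·π₁(A,X) + p·(1-q)·π₁(A,Y) + (1-p)·q·π₁(B,X) + (1-p)·(1-q)·π₁(B,Y)
= 0.5·0.5·3 + 0.5·0.5·6 + 0.5·0.5·4 + 0.5·0.5·6
= 4.75

E[P2] = 5.5 (similar calculation)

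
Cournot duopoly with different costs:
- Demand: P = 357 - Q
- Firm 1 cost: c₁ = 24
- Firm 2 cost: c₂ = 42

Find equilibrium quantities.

q₁* = 117.0, q₂* = 99.0

Work:
Reaction: q₁ = (357 - 24 - q₂)/2
Reaction: q₂ = (357 - 42 - q₁)/2
Solve simultaneously:
q₁* = (357 - 2×24 + 42)/3 = 117.0
q₂* = (357 - 2×42 + 24)/3 = 99.0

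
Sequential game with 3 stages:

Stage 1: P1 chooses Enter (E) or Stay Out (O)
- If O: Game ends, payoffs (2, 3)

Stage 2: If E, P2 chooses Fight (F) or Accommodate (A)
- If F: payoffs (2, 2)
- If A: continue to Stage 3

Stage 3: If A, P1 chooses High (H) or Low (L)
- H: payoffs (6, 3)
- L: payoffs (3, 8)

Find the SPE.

SPE: (E, A, H); Outcome (6, 3)

Work:
Stage 3: P1 chooses H (6 vs 3)
Stage 2: P2: F->2, A->3 (anticipating H). Choose A
Stage 1: P1: O->2, E->6 (anticipating A, H). Choose E
SPE path: E -> A -> H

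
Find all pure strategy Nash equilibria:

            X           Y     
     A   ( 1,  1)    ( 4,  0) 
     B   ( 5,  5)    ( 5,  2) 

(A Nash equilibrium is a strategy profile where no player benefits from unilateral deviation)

Nash equilibrium: (B, X)

Work:
Best responses:
  P1 vs X: payoffs [1, 5] → best response B (payoff 5)
  P1 vs Y: payoffs [4, 5] → best response B (payoff 5)
  P2 vs A: payoffs [1, 0] → best response X (payoff 1)
  P2 vs B: payoffs [5, 2] → best response X (payoff 5)
Mutual best responses: (B,X) → Nash equilibria.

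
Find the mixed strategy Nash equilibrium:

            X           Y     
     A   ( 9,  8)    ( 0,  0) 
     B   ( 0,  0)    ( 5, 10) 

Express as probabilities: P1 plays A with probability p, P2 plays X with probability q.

p = 0.5556, q = 0.3571

Work:
Find probabilities that make opponent indifferent:
P2 chooses q to make P1 indifferent between A and B
P1 chooses p to make P2 indifferent between X and Y
Mixed NE: P1 plays (A: 0.5556, B: 0.4444), P2 plays (X: 0.3571, Y: 0.6429)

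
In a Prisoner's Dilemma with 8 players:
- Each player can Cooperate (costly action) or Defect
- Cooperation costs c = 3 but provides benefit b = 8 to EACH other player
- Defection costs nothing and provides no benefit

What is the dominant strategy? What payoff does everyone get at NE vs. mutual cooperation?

Dominant: Defect; NE payoff = 0; Coop payoff = 53

Work:
Defect dominates (saves cost c = 3, benefit to others is external)
NE: All defect → everyone gets 0
If all cooperate: each receives (7)×8 - 3 = 53
Social dilemma: 53 > 0 but NE gives 0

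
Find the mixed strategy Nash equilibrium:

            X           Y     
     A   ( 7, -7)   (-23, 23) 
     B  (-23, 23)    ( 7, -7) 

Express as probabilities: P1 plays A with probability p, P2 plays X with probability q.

p = 0.5, q = 0.5

Work:
Find probabilities that make opponent indifferent:
P2 chooses q to make P1 indifferent between A and B
P1 chooses p to make P2 indifferent between X and Y
Mixed NE: P1 plays (A: 0.5, B: 0.5), P2 plays (X: 0.5, Y: 0.5)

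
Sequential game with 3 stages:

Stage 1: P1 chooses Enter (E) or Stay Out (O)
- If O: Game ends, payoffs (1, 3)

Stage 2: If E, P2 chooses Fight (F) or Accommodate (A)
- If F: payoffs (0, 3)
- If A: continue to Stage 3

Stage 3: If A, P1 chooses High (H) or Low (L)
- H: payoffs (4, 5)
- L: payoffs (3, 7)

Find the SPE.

SPE: (E, A, H); Outcome (4, 5)

Work:
Stage 3: P1 chooses H (4 vs 3)
Stage 2: P2: F->3, A->5 (anticipating H). Choose A
Stage 1: P1: O->1, E->4 (anticipating A, H). Choose E
SPE path: E -> A -> H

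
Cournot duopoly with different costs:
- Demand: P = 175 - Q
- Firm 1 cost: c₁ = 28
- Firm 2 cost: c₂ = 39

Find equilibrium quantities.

q₁* = 52.67, q₂* = 41.67

Work:
Reaction: q₁ = (175 - 28 - q₂)/2
Reaction: q₂ = (175 - 39 - q₁)/2
Solve simultaneously:
q₁* = (175 - 2×28 + 39)/3 = 52.67
q₂* = (175 - 2×39 + 28)/3 = 41.67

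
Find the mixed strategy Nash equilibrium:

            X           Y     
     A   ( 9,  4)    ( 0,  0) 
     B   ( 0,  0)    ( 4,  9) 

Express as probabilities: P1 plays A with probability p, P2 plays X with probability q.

p = 0.6923, q = 0.3077

Work:
Find probabilities that make opponent indifferent:
P2 chooses q to make P1 indifferent between A and B
P1 chooses p to make P2 indifferent between X and Y
Mixed NE: P1 plays (A: 0.6923, B: 0.3077), P2 plays (X: 0.3077, Y: 0.6923)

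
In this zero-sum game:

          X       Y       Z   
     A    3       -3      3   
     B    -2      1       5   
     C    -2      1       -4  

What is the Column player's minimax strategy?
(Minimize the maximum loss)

Column should play Y, value = 1

Work:
Column player minimizes Row's maximum payoff:
Column X: max payoff to Row = 3
Column Y: max payoff to Row = 1
Column Z: max payoff to Row = 5
Minimum is 1, achieved by column Y.
Minimax strategy: Y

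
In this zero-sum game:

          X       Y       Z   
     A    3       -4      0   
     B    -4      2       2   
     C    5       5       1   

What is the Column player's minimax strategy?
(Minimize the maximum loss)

Column should play Z, value = 2

Work:
Column player minimizes Row's maximum payoff:
Column X: max payoff to Row = 5
Column Y: max payoff to Row = 5
Column Z: max payoff to Row = 2
Minimum is 2, achieved by column Z.
Minimax strategy: Z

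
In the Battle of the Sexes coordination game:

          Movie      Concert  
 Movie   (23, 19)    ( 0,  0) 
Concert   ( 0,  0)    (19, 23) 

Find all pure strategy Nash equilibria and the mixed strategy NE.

Pure NE: (Movie, Movie) and (Concert, Concert); Mixed NE: p = 0.5476, q = 0.4524

Work:
Check pure NE:
(Movie, Movie): (23, 19) - no unilateral deviation beneficial
(Concert, Concert): (19, 23) - no unilateral deviation beneficial
Mixed NE: P1 plays Movie with p = 0.5476, P2 plays Movie with q = 0.4524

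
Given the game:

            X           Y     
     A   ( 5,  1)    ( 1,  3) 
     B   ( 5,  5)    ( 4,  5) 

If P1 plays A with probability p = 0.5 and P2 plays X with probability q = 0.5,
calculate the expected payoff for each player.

E[P1] = 3.75, E[P2] = 3.5

Work:
E[P1] = p·q·π₁(A,X) + p·(1-q)·π₁(A,Y) + (1-p)·q·π₁(B,X) + (1-p)·(1-q)·π₁(B,Y)
= 0.5·0.5·5 + 0.5·0.5·1 + 0.5·0.5·5 + 0.5·0.5·4
= 3.75

E[P2] = 3.5 (similar calculation)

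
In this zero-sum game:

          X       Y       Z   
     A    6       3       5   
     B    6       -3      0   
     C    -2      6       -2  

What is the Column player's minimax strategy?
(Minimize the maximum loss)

Column should play Z, value = 5

Work:
Column player minimizes Row's maximum payoff:
Column X: max payoff to Row = 6
Column Y: max payoff to Row = 6
Column Z: max payoff to Row = 5
Minimum is 5, achieved by column Z.
Minimax strategy: Z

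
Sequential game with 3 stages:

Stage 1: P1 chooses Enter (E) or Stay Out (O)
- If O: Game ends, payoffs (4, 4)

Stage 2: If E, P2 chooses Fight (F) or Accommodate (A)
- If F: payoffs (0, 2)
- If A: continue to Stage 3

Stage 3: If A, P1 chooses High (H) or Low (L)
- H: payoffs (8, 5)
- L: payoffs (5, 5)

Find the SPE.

SPE: (E, A, H); Outcome (8, 5)

Work:
Stage 3: P1 chooses H (8 vs 5)
Stage 2: P2: F->2, A->5 (anticipating H). Choose A
Stage 1: P1: O->4, E->8 (anticipating A, H). Choose E
SPE path: E -> A -> H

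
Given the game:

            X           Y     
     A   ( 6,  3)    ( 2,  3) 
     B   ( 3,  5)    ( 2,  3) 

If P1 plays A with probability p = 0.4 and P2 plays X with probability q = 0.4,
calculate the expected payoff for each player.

E[P1] = 2.88, E[P2] = 3.48

Work:
E[P1] = p·q·π₁(A,X) + p·(1-q)·π₁(A,Y) + (1-p)·q·π₁(B,X) + (1-p)·(1-q)·π₁(B,Y)
= 0.4·0.4·6 + 0.4·0.6·2 + 0.6·0.4·3 + 0.6·0.6·2
= 2.88

E[P2] = 3.48 (similar calculation)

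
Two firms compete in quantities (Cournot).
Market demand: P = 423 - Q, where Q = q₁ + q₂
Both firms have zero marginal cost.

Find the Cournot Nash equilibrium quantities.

q₁* = q₂* = 141.0; P* = 141.0

Work:
Profit: π_i = P·q_i = (a - q_i - q_j)·q_i
FOC: ∂π_i/∂q_i = a - 2q_i - q_j = 0
Reaction function: q_i = (423 - q_j)/2
Symmetry: q* = 423/3 = 141.0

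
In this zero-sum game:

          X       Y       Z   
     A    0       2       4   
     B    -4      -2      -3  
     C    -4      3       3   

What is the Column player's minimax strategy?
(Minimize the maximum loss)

Column should play X, value = 0

Work:
Column player minimizes Row's maximum payoff:
Column X: max payoff to Row = 0
Column Y: max payoff to Row = 3
Column Z: max payoff to Row = 4
Minimum is 0, achieved by column X.
Minimax strategy: X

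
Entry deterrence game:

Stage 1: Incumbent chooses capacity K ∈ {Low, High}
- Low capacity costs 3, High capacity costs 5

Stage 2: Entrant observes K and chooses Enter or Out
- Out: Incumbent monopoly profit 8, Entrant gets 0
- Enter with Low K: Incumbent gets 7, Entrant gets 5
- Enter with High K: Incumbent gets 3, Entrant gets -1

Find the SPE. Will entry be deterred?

SPE: (Low, Enter|Low, Out|High); Entry not deterred. Incumbent net profit = 4, Entrant gets 5

Work:
After Low K: Entrant enters (5 > 0)
After High K: Entrant stays out (-1 < 0)
Incumbent: Low → 7−3=4, High → 8−5=3
Incumbent chooses Low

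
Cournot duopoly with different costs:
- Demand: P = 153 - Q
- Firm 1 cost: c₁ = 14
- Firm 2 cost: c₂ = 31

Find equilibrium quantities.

q₁* = 52.0, q₂* = 35.0

Work:
Reaction: q₁ = (153 - 14 - q₂)/2
Reaction: q₂ = (153 - 31 - q₁)/2
Solve simultaneously:
q₁* = (153 - 2×14 + 31)/3 = 52.0
q₂* = (153 - 2×31 + 14)/3 = 35.0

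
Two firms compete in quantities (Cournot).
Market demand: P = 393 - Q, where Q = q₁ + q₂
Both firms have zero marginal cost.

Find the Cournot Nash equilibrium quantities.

q₁* = q₂* = 131.0; P* = 131.0

Work:
Profit: π_i = P·q_i = (a - q_i - q_j)·q_i
FOC: ∂π_i/∂q_i = a - 2q_i - q_j = 0
Reaction function: q_i = (393 - q_j)/2
Symmetry: q* = 393/3 = 131.0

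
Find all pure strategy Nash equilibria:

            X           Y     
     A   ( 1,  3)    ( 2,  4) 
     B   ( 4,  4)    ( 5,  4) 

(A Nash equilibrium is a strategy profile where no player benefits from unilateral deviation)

Nash equilibrium: (B, X), (B, Y)

Work:
Best responses:
  P1 vs X: payoffs [1, 4] → best response B (payoff 4)
  P1 vs Y: payoffs [2, 5] → best response B (payoff 5)
  P2 vs A: payoffs [3, 4] → best response Y (payoff 4)
  P2 vs B: payoffs [4, 4] → best response X/Y (payoff 4)
Mutual best responses: (B,X), (B,Y) → Nash equilibria.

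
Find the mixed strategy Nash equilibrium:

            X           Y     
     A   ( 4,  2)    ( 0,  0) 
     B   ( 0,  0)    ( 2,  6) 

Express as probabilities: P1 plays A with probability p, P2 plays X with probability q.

p = 0.75, q = 0.3333

Work:
Find probabilities that make opponent indifferent:
P2 chooses q to make P1 indifferent between A and B
P1 chooses p to make P2 indifferent between X and Y
Mixed NE: P1 plays (A: 0.75, B: 0.25), P2 plays (X: 0.3333, Y: 0.6667)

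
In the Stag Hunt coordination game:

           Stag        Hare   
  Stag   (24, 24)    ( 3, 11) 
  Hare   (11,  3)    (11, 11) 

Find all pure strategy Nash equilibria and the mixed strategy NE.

Pure NE: (Stag, Stag) and (Hare, Hare); Mixed NE: p = 0.381, q = 0.381

Work:
Check pure NE:
(Stag, Stag): (24, 24) - no unilateral deviation beneficial
(Hare, Hare): (11, 11) - no unilateral deviation beneficial
Mixed NE: P1 plays Stag with p = 0.381, P2 plays Stag with q = 0.381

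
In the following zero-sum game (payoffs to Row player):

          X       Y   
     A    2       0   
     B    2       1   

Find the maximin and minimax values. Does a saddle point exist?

Maximin = 1, Minimax = 1, Saddle: True

Work:
Row minimums: [0, 1] → maximin = 1
Column maximums: [2, 1] → minimax = 1
Saddle point exists! Game value = 1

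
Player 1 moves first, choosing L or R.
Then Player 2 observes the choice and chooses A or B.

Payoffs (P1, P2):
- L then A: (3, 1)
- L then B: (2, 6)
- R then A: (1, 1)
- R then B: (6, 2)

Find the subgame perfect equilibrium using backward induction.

P1 plays R, P2 plays B after L and B after R; Payoff (6, 2)

Work:
Backward induction:
After L: P2 chooses B → P1 gets 2
After R: P2 chooses B → P1 gets 6
P1 chooses R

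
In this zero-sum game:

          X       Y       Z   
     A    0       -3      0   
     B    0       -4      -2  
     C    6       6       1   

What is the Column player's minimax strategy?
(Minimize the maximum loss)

Column should play Z, value = 1

Work:
Column player minimizes Row's maximum payoff:
Column X: max payoff to Row = 6
Column Y: max payoff to Row = 6
Column Z: max payoff to Row = 1
Minimum is 1, achieved by column Z.
Minimax strategy: Z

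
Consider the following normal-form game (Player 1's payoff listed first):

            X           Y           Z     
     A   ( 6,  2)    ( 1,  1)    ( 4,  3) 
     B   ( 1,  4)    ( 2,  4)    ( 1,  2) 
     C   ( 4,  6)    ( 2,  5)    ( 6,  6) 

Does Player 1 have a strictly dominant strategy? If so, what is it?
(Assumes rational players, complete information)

No strictly dominant strategy exists for Player 1

Work:
A strategy strictly dominates another if it gives a strictly higher payoff against every opponent action. Compare each pair of P1's strategies column-by-column:
  A vs B: [6 vs 1, 1 vs 2, 4 vs 1] → A does not strictly dominate B (column Y: 1 ≤ 2)
  A vs C: [6 vs 4, 1 vs 2, 4 vs 6] → A does not strictly dominate C (column Y: 1 ≤ 2)
  B vs A: [1 vs 6, 2 vs 1, 1 vs 4] → B does not strictly dominate A (column X: 1 ≤ 6)
  B vs C: [1 vs 4, 2 vs 2, 1 vs 6] → B does not strictly dominate C (column X: 1 ≤ 4)
  C vs A: [4 vs 6, 2 vs 1, 6 vs 4] → C does not strictly dominate A (column X: 4 ≤ 6)
  C vs B: [4 vs 1, 2 vs 2, 6 vs 1] → C does not strictly dominate B (column Y: 2 ≤ 2)
No single strategy strictly dominates all others → no strictly dominant strategy.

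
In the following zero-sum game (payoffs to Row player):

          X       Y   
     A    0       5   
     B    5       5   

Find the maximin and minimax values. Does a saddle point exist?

Maximin = 5, Minimax = 5, Saddle: True

Work:
Row minimums: [0, 5] → maximin = 5
Column maximums: [5, 5] → minimax = 5
Saddle point exists! Game value = 5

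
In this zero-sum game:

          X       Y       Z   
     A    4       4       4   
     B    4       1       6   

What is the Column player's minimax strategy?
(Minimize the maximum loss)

Column should play X or Y (all achieve the minimum), value = 4

Work:
Column player minimizes Row's maximum payoff:
Column X: max payoff to Row = 4
Column Y: max payoff to Row = 4
Column Z: max payoff to Row = 6
Minimum is 4, achieved by columns X, Y (tied).
Each of X or Y is a minimax strategy.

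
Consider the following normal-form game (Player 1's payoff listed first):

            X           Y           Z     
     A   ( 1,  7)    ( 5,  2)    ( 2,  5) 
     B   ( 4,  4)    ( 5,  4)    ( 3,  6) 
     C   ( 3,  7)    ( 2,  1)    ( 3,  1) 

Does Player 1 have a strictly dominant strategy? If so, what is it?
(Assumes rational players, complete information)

No strictly dominant strategy exists for Player 1

Work:
A strategy strictly dominates another if it gives a strictly higher payoff against every opponent action. Compare each pair of P1's strategies column-by-column:
  A vs B: [1 vs 4, 5 vs 5, 2 vs 3] → A does not strictly dominate B (column X: 1 ≤ 4)
  A vs C: [1 vs 3, 5 vs 2, 2 vs 3] → A does not strictly dominate C (column X: 1 ≤ 3)
  B vs A: [4 vs 1, 5 vs 5, 3 vs 2] → B does not strictly dominate A (column Y: 5 ≤ 5)
  B vs C: [4 vs 3, 5 vs 2, 3 vs 3] → B does not strictly dominate C (column Z: 3 ≤ 3)
  C vs A: [3 vs 1, 2 vs 5, 3 vs 2] → C does not strictly dominate A (column Y: 2 ≤ 5)
  C vs B: [3 vs 4, 2 vs 5, 3 vs 3] → C does not strictly dominate B (column X: 3 ≤ 4)
No single strategy strictly dominates all others → no strictly dominant strategy.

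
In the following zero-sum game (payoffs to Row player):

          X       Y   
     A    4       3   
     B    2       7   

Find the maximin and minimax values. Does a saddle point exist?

Maximin = 3, Minimax = 4, Saddle: False

Work:
Row minimums: [3, 2] → maximin = 3
Column maximums: [4, 7] → minimax = 4
No saddle point (maximin ≠ minimax). Mixed strategy needed.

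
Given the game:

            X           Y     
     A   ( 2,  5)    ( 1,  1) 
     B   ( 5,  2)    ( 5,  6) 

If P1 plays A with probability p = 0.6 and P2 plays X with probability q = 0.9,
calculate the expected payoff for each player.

E[P1] = 3.14, E[P2] = 3.72

Work:
E[P1] = p·q·π₁(A,X) + p·(1-q)·π₁(A,Y) + (1-p)·q·π₁(B,X) + (1-p)·(1-q)·π₁(B,Y)
= 0.6·0.9·2 + 0.6·0.1·1 + 0.4·0.9·5 + 0.4·0.1·5
= 3.14

E[P2] = 3.72 (similar calculation)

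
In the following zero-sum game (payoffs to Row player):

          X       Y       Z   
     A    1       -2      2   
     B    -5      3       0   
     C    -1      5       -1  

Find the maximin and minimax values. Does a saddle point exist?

Maximin = -1, Minimax = 1, Saddle: False

Work:
Row minimums: [-2, -5, -1] → maximin = -1
Column maximums: [1, 5, 2] → minimax = 1
No saddle point (maximin ≠ minimax). Mixed strategy needed.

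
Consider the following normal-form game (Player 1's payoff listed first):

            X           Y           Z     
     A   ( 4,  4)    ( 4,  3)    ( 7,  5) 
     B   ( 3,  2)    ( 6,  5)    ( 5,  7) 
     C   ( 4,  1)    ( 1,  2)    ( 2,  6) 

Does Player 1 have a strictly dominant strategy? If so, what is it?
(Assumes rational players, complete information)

No strictly dominant strategy exists for Player 1

Work:
A strategy strictly dominates another if it gives a strictly higher payoff against every opponent action. Compare each pair of P1's strategies column-by-column:
  A vs B: [4 vs 3, 4 vs 6, 7 vs 5] → A does not strictly dominate B (column Y: 4 ≤ 6)
  A vs C: [4 vs 4, 4 vs 1, 7 vs 2] → A does not strictly dominate C (column X: 4 ≤ 4)
  B vs A: [3 vs 4, 6 vs 4, 5 vs 7] → B does not strictly dominate A (column X: 3 ≤ 4)
  B vs C: [3 vs 4, 6 vs 1, 5 vs 2] → B does not strictly dominate C (column X: 3 ≤ 4)
  C vs A: [4 vs 4, 1 vs 4, 2 vs 7] → C does not strictly dominate A (column X: 4 ≤ 4)
  C vs B: [4 vs 3, 1 vs 6, 2 vs 5] → C does not strictly dominate B (column Y: 1 ≤ 6)
No single strategy strictly dominates all others → no strictly dominant strategy.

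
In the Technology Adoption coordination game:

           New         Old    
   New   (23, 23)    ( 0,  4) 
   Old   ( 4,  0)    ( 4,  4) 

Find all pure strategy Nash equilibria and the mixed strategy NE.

Pure NE: (New, New) and (Old, Old); Mixed NE: p = 0.1739, q = 0.1739

Work:
Check pure NE:
(New, New): (23, 23) - no unilateral deviation beneficial
(Old, Old): (4, 4) - no unilateral deviation beneficial
Mixed NE: P1 plays New with p = 0.1739, P2 plays New with q = 0.1739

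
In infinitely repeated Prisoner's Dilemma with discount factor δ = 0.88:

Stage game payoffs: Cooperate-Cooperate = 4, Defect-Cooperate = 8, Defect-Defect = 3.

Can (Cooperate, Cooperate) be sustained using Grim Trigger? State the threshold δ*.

δ* = 0.8; since δ = 0.88 ≥ 0.8, cooperation can be sustained

Work:
For Grim Trigger:
Cooperate forever: 4/(1-δ)
Defect then punished: 8 + 3·δ/(1-δ)
Need: 4/(1-δ) ≥ 8 + 3·δ/(1-δ)
Solving: δ ≥ (T-R)/(T-P) = (8-4)/(8-3) = 0.8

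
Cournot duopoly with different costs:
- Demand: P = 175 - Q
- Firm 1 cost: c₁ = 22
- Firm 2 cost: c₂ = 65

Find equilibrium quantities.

q₁* = 65.33, q₂* = 22.33

Work:
Reaction: q₁ = (175 - 22 - q₂)/2
Reaction: q₂ = (175 - 65 - q₁)/2
Solve simultaneously:
q₁* = (175 - 2×22 + 65)/3 = 65.33
q₂* = (175 - 2×65 + 22)/3 = 22.33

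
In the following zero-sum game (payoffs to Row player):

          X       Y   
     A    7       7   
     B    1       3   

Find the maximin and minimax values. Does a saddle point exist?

Maximin = 7, Minimax = 7, Saddle: True

Work:
Row minimums: [7, 1] → maximin = 7
Column maximums: [7, 7] → minimax = 7
Saddle point exists! Game value = 7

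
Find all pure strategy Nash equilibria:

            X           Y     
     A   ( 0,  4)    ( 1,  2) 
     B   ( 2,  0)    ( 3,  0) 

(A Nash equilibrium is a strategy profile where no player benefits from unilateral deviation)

Nash equilibrium: (B, X), (B, Y)

Work:
Best responses:
  P1 vs X: payoffs [0, 2] → best response B (payoff 2)
  P1 vs Y: payoffs [1, 3] → best response B (payoff 3)
  P2 vs A: payoffs [4, 2] → best response X (payoff 4)
  P2 vs B: payoffs [0, 0] → best response X/Y (payoff 0)
Mutual best responses: (B,X), (B,Y) → Nash equilibria.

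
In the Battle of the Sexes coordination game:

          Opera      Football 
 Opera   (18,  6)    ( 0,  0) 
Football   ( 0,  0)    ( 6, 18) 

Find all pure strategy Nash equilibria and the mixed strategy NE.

Pure NE: (Opera, Opera) and (Football, Football); Mixed NE: p = 0.75, q = 0.25

Work:
Check pure NE:
(Opera, Opera): (18, 6) - no unilateral deviation beneficial
(Football, Football): (6, 18) - no unilateral deviation beneficial
Mixed NE: P1 plays Opera with p = 0.75, P2 plays Opera with q = 0.25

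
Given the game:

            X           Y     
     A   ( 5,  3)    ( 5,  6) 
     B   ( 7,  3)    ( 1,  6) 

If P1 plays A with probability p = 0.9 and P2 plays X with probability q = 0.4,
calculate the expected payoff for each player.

E[P1] = 4.84, E[P2] = 4.8

Work:
E[P1] = p·q·π₁(A,X) + p·(1-q)·π₁(A,Y) + (1-p)·q·π₁(B,X) + (1-p)·(1-q)·π₁(B,Y)
= 0.9·0.4·5 + 0.9·0.6·5 + 0.1·0.4·7 + 0.1·0.6·1
= 4.84

E[P2] = 4.8 (similar calculation)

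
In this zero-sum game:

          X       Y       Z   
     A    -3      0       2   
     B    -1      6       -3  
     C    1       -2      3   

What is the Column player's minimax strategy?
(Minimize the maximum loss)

Column should play X, value = 1

Work:
Column player minimizes Row's maximum payoff:
Column X: max payoff to Row = 1
Column Y: max payoff to Row = 6
Column Z: max payoff to Row = 3
Minimum is 1, achieved by column X.
Minimax strategy: X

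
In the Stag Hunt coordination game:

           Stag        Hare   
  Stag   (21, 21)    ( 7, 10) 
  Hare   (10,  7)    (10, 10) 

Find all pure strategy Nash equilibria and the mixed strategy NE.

Pure NE: (Stag, Stag) and (Hare, Hare); Mixed NE: p = 0.2143, q = 0.2143

Work:
Check pure NE:
(Stag, Stag): (21, 21) - no unilateral deviation beneficial
(Hare, Hare): (10, 10) - no unilateral deviation beneficial
Mixed NE: P1 plays Stag with p = 0.2143, P2 plays Stag with q = 0.2143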